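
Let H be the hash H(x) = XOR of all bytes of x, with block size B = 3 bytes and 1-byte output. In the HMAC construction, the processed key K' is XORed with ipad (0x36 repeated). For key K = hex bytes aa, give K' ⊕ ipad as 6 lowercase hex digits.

9c3636

Key hex bytes aa is 1 byte ≤ B = 3; zero-pad to 3 bytes: K' = aa 00 00.
XOR each byte with 0x36: aa⊕36=9c, 00⊕36=36, 00⊕36=36.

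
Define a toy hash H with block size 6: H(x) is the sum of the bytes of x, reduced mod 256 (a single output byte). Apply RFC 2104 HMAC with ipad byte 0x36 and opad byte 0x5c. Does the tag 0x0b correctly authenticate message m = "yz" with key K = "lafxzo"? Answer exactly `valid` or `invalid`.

Key "lafxzo" = 6c 61 66 78 7a 6f is exactly B = 6 bytes: K' = 6c 61 66 78 7a 6f.
K' ⊕ ipad = 5a 57 50 4e 4c 59; K' ⊕ opad = 30 3d 3a 24 26 33.
Inner hash: sum = 90+87+80+78+76+89+121+122 = 743; mod 256 = 231 → e7.
Outer hash (recomputed tag): sum = 48+61+58+36+38+51+231 = 523; mod 256 = 11 → 0b.
Recomputed tag = 0b; claimed = 0b → match.

valid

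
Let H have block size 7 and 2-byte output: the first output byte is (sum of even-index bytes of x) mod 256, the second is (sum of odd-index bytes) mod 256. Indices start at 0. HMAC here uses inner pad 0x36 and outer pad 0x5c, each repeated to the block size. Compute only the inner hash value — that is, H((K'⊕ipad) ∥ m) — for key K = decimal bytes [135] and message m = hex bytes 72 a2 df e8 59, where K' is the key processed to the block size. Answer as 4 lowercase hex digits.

dd4c

Key decimal bytes [135] = 87 is 1 byte ≤ B = 7; zero-pad to 7 bytes: K' = 87 00 00 00 00 00 00.
K' ⊕ ipad = b1 36 36 36 36 36 36.
Inner input = b1 36 36 36 36 36 36 ∥ 72 a2 df e8 59.
Inner hash: even-index sum = 733 mod 256 = 221; odd-index sum = 588 mod 256 = 76 → dd 4c.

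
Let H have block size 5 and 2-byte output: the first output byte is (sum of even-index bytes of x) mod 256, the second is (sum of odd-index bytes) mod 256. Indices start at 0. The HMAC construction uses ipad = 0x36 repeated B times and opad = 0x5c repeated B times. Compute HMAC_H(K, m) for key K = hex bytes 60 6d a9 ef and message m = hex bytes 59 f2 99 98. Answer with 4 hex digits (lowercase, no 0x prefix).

Key hex bytes 60 6d a9 ef is 4 bytes ≤ B = 5; zero-pad to 5 bytes: K' = 60 6d a9 ef 00.
K' ⊕ ipad = 56 5b 9f d9 36.  K' ⊕ opad = 3c 31 f5 b3 5c.
Inner input = (K'⊕ipad) ∥ m = 56 5b 9f d9 36 ∥ 59 f2 99 98.
Inner hash: even-index sum = 693 mod 256 = 181; odd-index sum = 550 mod 256 = 38 → b5 26.
Outer input = (K'⊕opad) ∥ inner = 3c 31 f5 b3 5c ∥ b5 26.
Outer hash (tag): even-index sum = 435 mod 256 = 179; odd-index sum = 409 mod 256 = 153 → b3 99.

b399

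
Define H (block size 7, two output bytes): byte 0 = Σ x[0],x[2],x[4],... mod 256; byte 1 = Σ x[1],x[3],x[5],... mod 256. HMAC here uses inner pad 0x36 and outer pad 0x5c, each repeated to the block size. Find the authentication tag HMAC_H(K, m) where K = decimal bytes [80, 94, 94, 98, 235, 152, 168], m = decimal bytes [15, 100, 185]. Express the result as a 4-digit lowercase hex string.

ebb1

Key decimal bytes [80, 94, 94, 98, 235, 152, 168] = 50 5e 5e 62 eb 98 a8 is exactly B = 7 bytes: K' = 50 5e 5e 62 eb 98 a8.
K' ⊕ ipad = 66 68 68 54 dd ae 9e.  K' ⊕ opad = 0c 02 02 3e b7 c4 f4.
Inner input = (K'⊕ipad) ∥ m = 66 68 68 54 dd ae 9e ∥ 0f 64 b9.
Inner hash: even-index sum = 685 mod 256 = 173; odd-index sum = 562 mod 256 = 50 → ad 32.
Outer input = (K'⊕opad) ∥ inner = 0c 02 02 3e b7 c4 f4 ∥ ad 32.
Outer hash (tag): even-index sum = 491 mod 256 = 235; odd-index sum = 433 mod 256 = 177 → eb b1.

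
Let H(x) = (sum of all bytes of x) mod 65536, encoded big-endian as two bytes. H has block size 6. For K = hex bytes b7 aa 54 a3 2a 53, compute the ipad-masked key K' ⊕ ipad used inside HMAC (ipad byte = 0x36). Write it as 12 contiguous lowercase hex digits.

819c62951c65

Key hex bytes b7 aa 54 a3 2a 53 is exactly B = 6 bytes: K' = b7 aa 54 a3 2a 53.
XOR each byte with 0x36: b7⊕36=81, aa⊕36=9c, 54⊕36=62, a3⊕36=95, 2a⊕36=1c, 53⊕36=65.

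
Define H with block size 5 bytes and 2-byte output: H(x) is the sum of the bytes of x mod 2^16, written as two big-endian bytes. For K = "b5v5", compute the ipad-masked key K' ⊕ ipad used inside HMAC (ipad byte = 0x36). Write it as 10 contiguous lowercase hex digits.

Key "b5v5" = 62 35 76 35 is 4 bytes ≤ B = 5; zero-pad to 5 bytes: K' = 62 35 76 35 00.
XOR each byte with 0x36: 62⊕36=54, 35⊕36=03, 76⊕36=40, 35⊕36=03, 00⊕36=36.

5403400336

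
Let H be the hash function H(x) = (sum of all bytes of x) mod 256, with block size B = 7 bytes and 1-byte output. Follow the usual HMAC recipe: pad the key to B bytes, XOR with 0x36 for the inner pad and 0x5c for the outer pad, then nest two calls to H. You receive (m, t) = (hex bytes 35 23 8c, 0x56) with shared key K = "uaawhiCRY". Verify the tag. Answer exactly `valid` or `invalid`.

invalid

Key "uaawhiCRY" = 75 61 61 77 68 69 43 52 59 is 9 bytes > B = 7, so hash it first: H(key) = 6d, then zero-pad to 7 bytes: K' = 6d 00 00 00 00 00 00.
K' ⊕ ipad = 5b 36 36 36 36 36 36; K' ⊕ opad = 31 5c 5c 5c 5c 5c 5c.
Inner hash: sum = 91+54+54+54+54+54+54+53+35+140 = 643; mod 256 = 131 → 83.
Outer hash (recomputed tag): sum = 49+92+92+92+92+92+92+131 = 732; mod 256 = 220 → dc.
Recomputed tag = dc; claimed = 56 → mismatch.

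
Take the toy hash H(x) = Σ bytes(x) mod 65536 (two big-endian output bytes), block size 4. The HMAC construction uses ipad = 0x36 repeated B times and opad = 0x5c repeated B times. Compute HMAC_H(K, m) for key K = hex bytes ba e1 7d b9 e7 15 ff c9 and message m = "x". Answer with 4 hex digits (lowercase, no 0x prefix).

Key hex bytes ba e1 7d b9 e7 15 ff c9 is 8 bytes > B = 4, so hash it first: H(key) = 05 95, then zero-pad to 4 bytes: K' = 05 95 00 00.
K' ⊕ ipad = 33 a3 36 36.  K' ⊕ opad = 59 c9 5c 5c.
Inner input = (K'⊕ipad) ∥ m = 33 a3 36 36 ∥ 78.
Inner hash: sum = 51+163+54+54+120 = 442 → 01 ba.
Outer input = (K'⊕opad) ∥ inner = 59 c9 5c 5c ∥ 01 ba.
Outer hash (tag): sum = 89+201+92+92+1+186 = 661 → 02 95.

0295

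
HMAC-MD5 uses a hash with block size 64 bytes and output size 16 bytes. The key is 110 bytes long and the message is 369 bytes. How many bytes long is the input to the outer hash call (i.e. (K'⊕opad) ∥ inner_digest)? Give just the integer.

Key is 110 > 64 bytes, so it is hashed to 16 bytes then zero-padded to 64: |K'| = 64.
Outer input = (K'⊕opad) ∥ H(inner) → 64 + 16 = 80 bytes.

80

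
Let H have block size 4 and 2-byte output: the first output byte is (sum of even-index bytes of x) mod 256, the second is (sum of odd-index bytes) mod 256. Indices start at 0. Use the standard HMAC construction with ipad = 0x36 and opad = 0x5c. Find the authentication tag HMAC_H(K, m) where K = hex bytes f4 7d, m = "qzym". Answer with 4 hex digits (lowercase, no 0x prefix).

Key hex bytes f4 7d is 2 bytes ≤ B = 4; zero-pad to 4 bytes: K' = f4 7d 00 00.
K' ⊕ ipad = c2 4b 36 36.  K' ⊕ opad = a8 21 5c 5c.
Inner input = (K'⊕ipad) ∥ m = c2 4b 36 36 ∥ 71 7a 79 6d.
Inner hash: even-index sum = 482 mod 256 = 226; odd-index sum = 360 mod 256 = 104 → e2 68.
Outer input = (K'⊕opad) ∥ inner = a8 21 5c 5c ∥ e2 68.
Outer hash (tag): even-index sum = 486 mod 256 = 230; odd-index sum = 229 mod 256 = 229 → e6 e5.

e6e5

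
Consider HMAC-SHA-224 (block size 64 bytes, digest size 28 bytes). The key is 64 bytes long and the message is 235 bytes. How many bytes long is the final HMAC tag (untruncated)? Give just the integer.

The tag is one SHA-224 digest: 28 bytes.

28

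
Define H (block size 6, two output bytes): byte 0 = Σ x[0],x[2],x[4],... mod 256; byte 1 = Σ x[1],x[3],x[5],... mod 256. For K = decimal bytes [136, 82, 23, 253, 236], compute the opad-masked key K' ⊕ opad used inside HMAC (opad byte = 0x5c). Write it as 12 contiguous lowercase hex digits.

d40e4ba1b05c

Key decimal bytes [136, 82, 23, 253, 236] = 88 52 17 fd ec is 5 bytes ≤ B = 6; zero-pad to 6 bytes: K' = 88 52 17 fd ec 00.
XOR each byte with 0x5c: 88⊕5c=d4, 52⊕5c=0e, 17⊕5c=4b, fd⊕5c=a1, ec⊕5c=b0, 00⊕5c=5c.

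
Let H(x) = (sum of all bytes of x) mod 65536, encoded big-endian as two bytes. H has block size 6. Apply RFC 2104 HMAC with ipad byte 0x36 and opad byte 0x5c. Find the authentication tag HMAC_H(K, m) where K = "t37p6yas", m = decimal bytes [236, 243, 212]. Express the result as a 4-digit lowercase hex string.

Key "t37p6yas" = 74 33 37 70 36 79 61 73 is 8 bytes > B = 6, so hash it first: H(key) = 02 d1, then zero-pad to 6 bytes: K' = 02 d1 00 00 00 00.
K' ⊕ ipad = 34 e7 36 36 36 36.  K' ⊕ opad = 5e 8d 5c 5c 5c 5c.
Inner input = (K'⊕ipad) ∥ m = 34 e7 36 36 36 36 ∥ ec f3 d4.
Inner hash: sum = 52+231+54+54+54+54+236+243+212 = 1190 → 04 a6.
Outer input = (K'⊕opad) ∥ inner = 5e 8d 5c 5c 5c 5c ∥ 04 a6.
Outer hash (tag): sum = 94+141+92+92+92+92+4+166 = 773 → 03 05.

0305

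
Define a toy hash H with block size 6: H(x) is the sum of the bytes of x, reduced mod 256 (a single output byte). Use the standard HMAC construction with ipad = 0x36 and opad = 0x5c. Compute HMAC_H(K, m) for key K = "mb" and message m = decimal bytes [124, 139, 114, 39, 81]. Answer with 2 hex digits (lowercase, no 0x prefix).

Key "mb" = 6d 62 is 2 bytes ≤ B = 6; zero-pad to 6 bytes: K' = 6d 62 00 00 00 00.
K' ⊕ ipad = 5b 54 36 36 36 36.  K' ⊕ opad = 31 3e 5c 5c 5c 5c.
Inner input = (K'⊕ipad) ∥ m = 5b 54 36 36 36 36 ∥ 7c 8b 72 27 51.
Inner hash: sum = 91+84+54+54+54+54+124+139+114+39+81 = 888; mod 256 = 120 → 78.
Outer input = (K'⊕opad) ∥ inner = 31 3e 5c 5c 5c 5c ∥ 78.
Outer hash (tag): sum = 49+62+92+92+92+92+120 = 599; mod 256 = 87 → 57.

57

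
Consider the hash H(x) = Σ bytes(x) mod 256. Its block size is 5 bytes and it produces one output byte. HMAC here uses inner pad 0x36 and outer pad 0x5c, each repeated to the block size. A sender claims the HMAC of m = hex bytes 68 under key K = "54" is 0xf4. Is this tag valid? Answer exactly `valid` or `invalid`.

Key "54" = 35 34 is 2 bytes ≤ B = 5; zero-pad to 5 bytes: K' = 35 34 00 00 00.
K' ⊕ ipad = 03 02 36 36 36; K' ⊕ opad = 69 68 5c 5c 5c.
Inner hash: sum = 3+2+54+54+54+104 = 271; mod 256 = 15 → 0f.
Outer hash (recomputed tag): sum = 105+104+92+92+92+15 = 500; mod 256 = 244 → f4.
Recomputed tag = f4; claimed = f4 → match.

valid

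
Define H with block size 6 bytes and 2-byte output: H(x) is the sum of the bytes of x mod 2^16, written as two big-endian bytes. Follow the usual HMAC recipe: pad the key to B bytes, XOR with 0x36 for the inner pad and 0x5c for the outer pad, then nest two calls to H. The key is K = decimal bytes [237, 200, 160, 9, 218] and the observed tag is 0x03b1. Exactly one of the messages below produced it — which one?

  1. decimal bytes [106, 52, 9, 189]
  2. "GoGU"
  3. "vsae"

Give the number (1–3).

1

Key decimal bytes [237, 200, 160, 9, 218] = ed c8 a0 09 da is 5 bytes ≤ B = 6; zero-pad to 6 bytes: K' = ed c8 a0 09 da 00.
K' ⊕ ipad = db fe 96 3f ec 36; K' ⊕ opad = b1 94 fc 55 86 5c.
m1: inner = H(db fe 96 3f ec 36 6a 34 09 bd) = 05 34; tag = H(b1 94 fc 55 86 5c 05 34) = 03b1 ← matches
m2: inner = H(db fe 96 3f ec 36 47 6f 47 55) = 05 22; tag = H(b1 94 fc 55 86 5c 05 22) = 039f
m3: inner = H(db fe 96 3f ec 36 76 73 61 65) = 05 7f; tag = H(b1 94 fc 55 86 5c 05 7f) = 03fc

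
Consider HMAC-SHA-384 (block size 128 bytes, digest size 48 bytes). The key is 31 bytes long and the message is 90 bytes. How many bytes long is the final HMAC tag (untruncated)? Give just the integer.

The tag is one SHA-384 digest: 48 bytes.

48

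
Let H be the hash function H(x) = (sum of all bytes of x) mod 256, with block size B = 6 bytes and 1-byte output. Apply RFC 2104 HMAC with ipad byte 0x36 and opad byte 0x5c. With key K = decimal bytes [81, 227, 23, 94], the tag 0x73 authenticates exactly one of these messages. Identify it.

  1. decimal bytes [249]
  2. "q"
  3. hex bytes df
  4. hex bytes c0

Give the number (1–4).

Key decimal bytes [81, 227, 23, 94] = 51 e3 17 5e is 4 bytes ≤ B = 6; zero-pad to 6 bytes: K' = 51 e3 17 5e 00 00.
K' ⊕ ipad = 67 d5 21 68 36 36; K' ⊕ opad = 0d bf 4b 02 5c 5c.
m1: inner = H(67 d5 21 68 36 36 f9) = 2a; tag = H(0d bf 4b 02 5c 5c 2a) = fb
m2: inner = H(67 d5 21 68 36 36 71) = a2; tag = H(0d bf 4b 02 5c 5c a2) = 73 ← matches
m3: inner = H(67 d5 21 68 36 36 df) = 10; tag = H(0d bf 4b 02 5c 5c 10) = e1
m4: inner = H(67 d5 21 68 36 36 c0) = f1; tag = H(0d bf 4b 02 5c 5c f1) = c2

2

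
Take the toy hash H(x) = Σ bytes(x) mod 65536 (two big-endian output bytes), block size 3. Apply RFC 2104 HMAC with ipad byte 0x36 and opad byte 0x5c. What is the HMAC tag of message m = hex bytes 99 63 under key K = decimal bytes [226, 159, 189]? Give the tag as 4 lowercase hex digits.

Key decimal bytes [226, 159, 189] = e2 9f bd is exactly B = 3 bytes: K' = e2 9f bd.
K' ⊕ ipad = d4 a9 8b.  K' ⊕ opad = be c3 e1.
Inner input = (K'⊕ipad) ∥ m = d4 a9 8b ∥ 99 63.
Inner hash: sum = 212+169+139+153+99 = 772 → 03 04.
Outer input = (K'⊕opad) ∥ inner = be c3 e1 ∥ 03 04.
Outer hash (tag): sum = 190+195+225+3+4 = 617 → 02 69.

0269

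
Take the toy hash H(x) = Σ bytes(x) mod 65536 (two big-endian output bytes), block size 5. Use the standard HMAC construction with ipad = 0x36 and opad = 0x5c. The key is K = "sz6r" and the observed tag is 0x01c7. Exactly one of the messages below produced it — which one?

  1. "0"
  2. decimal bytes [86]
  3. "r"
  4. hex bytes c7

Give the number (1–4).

Key "sz6r" = 73 7a 36 72 is 4 bytes ≤ B = 5; zero-pad to 5 bytes: K' = 73 7a 36 72 00.
K' ⊕ ipad = 45 4c 00 44 36; K' ⊕ opad = 2f 26 6a 2e 5c.
m1: inner = H(45 4c 00 44 36 30) = 01 3b; tag = H(2f 26 6a 2e 5c 01 3b) = 0185
m2: inner = H(45 4c 00 44 36 56) = 01 61; tag = H(2f 26 6a 2e 5c 01 61) = 01ab
m3: inner = H(45 4c 00 44 36 72) = 01 7d; tag = H(2f 26 6a 2e 5c 01 7d) = 01c7 ← matches
m4: inner = H(45 4c 00 44 36 c7) = 01 d2; tag = H(2f 26 6a 2e 5c 01 d2) = 021c

3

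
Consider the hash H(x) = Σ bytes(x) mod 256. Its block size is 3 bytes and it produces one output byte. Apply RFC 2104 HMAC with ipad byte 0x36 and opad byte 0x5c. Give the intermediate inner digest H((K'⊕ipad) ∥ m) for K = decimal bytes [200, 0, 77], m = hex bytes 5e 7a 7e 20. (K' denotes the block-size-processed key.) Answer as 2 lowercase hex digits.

25

Key decimal bytes [200, 0, 77] = c8 00 4d is exactly B = 3 bytes: K' = c8 00 4d.
K' ⊕ ipad = fe 36 7b.
Inner input = fe 36 7b ∥ 5e 7a 7e 20.
Inner hash: sum = 254+54+123+94+122+126+32 = 805; mod 256 = 37 → 25.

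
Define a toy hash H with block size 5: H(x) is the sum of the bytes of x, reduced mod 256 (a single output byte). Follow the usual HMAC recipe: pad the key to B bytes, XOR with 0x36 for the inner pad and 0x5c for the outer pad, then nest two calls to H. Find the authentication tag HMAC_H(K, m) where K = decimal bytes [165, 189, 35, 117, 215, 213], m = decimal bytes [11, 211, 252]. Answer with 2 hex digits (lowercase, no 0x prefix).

Key decimal bytes [165, 189, 35, 117, 215, 213] = a5 bd 23 75 d7 d5 is 6 bytes > B = 5, so hash it first: H(key) = a6, then zero-pad to 5 bytes: K' = a6 00 00 00 00.
K' ⊕ ipad = 90 36 36 36 36.  K' ⊕ opad = fa 5c 5c 5c 5c.
Inner input = (K'⊕ipad) ∥ m = 90 36 36 36 36 ∥ 0b d3 fc.
Inner hash: sum = 144+54+54+54+54+11+211+252 = 834; mod 256 = 66 → 42.
Outer input = (K'⊕opad) ∥ inner = fa 5c 5c 5c 5c ∥ 42.
Outer hash (tag): sum = 250+92+92+92+92+66 = 684; mod 256 = 172 → ac.

ac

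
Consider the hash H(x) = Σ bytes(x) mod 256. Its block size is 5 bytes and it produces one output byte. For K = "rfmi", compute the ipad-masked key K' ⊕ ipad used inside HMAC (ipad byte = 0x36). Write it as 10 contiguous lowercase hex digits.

44505b5f36

Key "rfmi" = 72 66 6d 69 is 4 bytes ≤ B = 5; zero-pad to 5 bytes: K' = 72 66 6d 69 00.
XOR each byte with 0x36: 72⊕36=44, 66⊕36=50, 6d⊕36=5b, 69⊕36=5f, 00⊕36=36.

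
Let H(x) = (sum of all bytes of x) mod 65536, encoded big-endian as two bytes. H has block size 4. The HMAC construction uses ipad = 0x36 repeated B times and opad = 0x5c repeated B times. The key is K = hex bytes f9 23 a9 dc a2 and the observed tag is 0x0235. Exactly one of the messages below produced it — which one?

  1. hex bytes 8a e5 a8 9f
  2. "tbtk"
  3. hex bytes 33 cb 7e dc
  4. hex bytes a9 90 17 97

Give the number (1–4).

4

Key hex bytes f9 23 a9 dc a2 is 5 bytes > B = 4, so hash it first: H(key) = 03 43, then zero-pad to 4 bytes: K' = 03 43 00 00.
K' ⊕ ipad = 35 75 36 36; K' ⊕ opad = 5f 1f 5c 5c.
m1: inner = H(35 75 36 36 8a e5 a8 9f) = 03 cc; tag = H(5f 1f 5c 5c 03 cc) = 0205
m2: inner = H(35 75 36 36 74 62 74 6b) = 02 cb; tag = H(5f 1f 5c 5c 02 cb) = 0203
m3: inner = H(35 75 36 36 33 cb 7e dc) = 03 6e; tag = H(5f 1f 5c 5c 03 6e) = 01a7
m4: inner = H(35 75 36 36 a9 90 17 97) = 02 fd; tag = H(5f 1f 5c 5c 02 fd) = 0235 ← matches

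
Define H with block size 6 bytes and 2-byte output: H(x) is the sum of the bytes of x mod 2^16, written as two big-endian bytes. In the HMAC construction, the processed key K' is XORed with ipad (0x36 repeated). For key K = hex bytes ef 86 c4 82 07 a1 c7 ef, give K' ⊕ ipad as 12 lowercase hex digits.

Key hex bytes ef 86 c4 82 07 a1 c7 ef is 8 bytes > B = 6, so hash it first: H(key) = 05 19, then zero-pad to 6 bytes: K' = 05 19 00 00 00 00.
XOR each byte with 0x36: 05⊕36=33, 19⊕36=2f, 00⊕36=36, 00⊕36=36, 00⊕36=36, 00⊕36=36.

332f36363636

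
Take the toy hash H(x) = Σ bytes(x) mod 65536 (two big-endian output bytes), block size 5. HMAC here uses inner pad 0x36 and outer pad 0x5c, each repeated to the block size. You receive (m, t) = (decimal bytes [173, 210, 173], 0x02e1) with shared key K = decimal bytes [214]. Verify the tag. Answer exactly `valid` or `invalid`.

Key decimal bytes [214] = d6 is 1 byte ≤ B = 5; zero-pad to 5 bytes: K' = d6 00 00 00 00.
K' ⊕ ipad = e0 36 36 36 36; K' ⊕ opad = 8a 5c 5c 5c 5c.
Inner hash: sum = 224+54+54+54+54+173+210+173 = 996 → 03 e4.
Outer hash (recomputed tag): sum = 138+92+92+92+92+3+228 = 737 → 02 e1.
Recomputed tag = 02e1; claimed = 02e1 → match.

valid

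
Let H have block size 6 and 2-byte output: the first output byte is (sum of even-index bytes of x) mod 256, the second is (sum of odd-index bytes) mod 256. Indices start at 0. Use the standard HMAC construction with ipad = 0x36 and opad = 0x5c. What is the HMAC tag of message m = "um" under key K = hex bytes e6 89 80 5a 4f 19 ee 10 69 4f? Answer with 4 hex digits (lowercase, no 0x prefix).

2305

Key hex bytes e6 89 80 5a 4f 19 ee 10 69 4f is 10 bytes > B = 6, so hash it first: H(key) = 0c 5b, then zero-pad to 6 bytes: K' = 0c 5b 00 00 00 00.
K' ⊕ ipad = 3a 6d 36 36 36 36.  K' ⊕ opad = 50 07 5c 5c 5c 5c.
Inner input = (K'⊕ipad) ∥ m = 3a 6d 36 36 36 36 ∥ 75 6d.
Inner hash: even-index sum = 283 mod 256 = 27; odd-index sum = 326 mod 256 = 70 → 1b 46.
Outer input = (K'⊕opad) ∥ inner = 50 07 5c 5c 5c 5c ∥ 1b 46.
Outer hash (tag): even-index sum = 291 mod 256 = 35; odd-index sum = 261 mod 256 = 5 → 23 05.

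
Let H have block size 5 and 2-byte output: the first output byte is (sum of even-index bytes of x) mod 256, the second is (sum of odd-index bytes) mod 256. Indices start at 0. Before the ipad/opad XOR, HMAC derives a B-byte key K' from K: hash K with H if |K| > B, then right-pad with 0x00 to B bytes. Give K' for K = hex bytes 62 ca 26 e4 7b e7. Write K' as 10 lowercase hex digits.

0395000000

|K| = 6 > B = 5, so first hash the key.
H(K): even-index sum = 259 mod 256 = 3; odd-index sum = 661 mod 256 = 149 → 03 95.
Zero-pad H(K) = 03 95 to 5 bytes: K' = 03 95 00 00 00.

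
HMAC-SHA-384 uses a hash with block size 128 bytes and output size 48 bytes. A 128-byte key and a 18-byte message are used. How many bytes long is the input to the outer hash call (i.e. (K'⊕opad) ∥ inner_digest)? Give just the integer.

176

Key is 128 ≤ 128 bytes, zero-padded: |K'| = 128.
Outer input = (K'⊕opad) ∥ H(inner) → 128 + 48 = 176 bytes.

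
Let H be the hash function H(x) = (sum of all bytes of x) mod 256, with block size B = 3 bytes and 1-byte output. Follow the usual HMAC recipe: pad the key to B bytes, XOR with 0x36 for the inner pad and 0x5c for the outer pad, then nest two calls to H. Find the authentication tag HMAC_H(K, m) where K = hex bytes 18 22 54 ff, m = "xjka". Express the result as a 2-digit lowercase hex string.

5e

Key hex bytes 18 22 54 ff is 4 bytes > B = 3, so hash it first: H(key) = 8d, then zero-pad to 3 bytes: K' = 8d 00 00.
K' ⊕ ipad = bb 36 36.  K' ⊕ opad = d1 5c 5c.
Inner input = (K'⊕ipad) ∥ m = bb 36 36 ∥ 78 6a 6b 61.
Inner hash: sum = 187+54+54+120+106+107+97 = 725; mod 256 = 213 → d5.
Outer input = (K'⊕opad) ∥ inner = d1 5c 5c ∥ d5.
Outer hash (tag): sum = 209+92+92+213 = 606; mod 256 = 94 → 5e.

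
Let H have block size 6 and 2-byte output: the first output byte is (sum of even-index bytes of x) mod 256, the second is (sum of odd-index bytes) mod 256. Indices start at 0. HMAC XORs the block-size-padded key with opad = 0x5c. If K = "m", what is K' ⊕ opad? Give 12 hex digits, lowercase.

Key "m" = 6d is 1 byte ≤ B = 6; zero-pad to 6 bytes: K' = 6d 00 00 00 00 00.
XOR each byte with 0x5c: 6d⊕5c=31, 00⊕5c=5c, 00⊕5c=5c, 00⊕5c=5c, 00⊕5c=5c, 00⊕5c=5c.

315c5c5c5c5c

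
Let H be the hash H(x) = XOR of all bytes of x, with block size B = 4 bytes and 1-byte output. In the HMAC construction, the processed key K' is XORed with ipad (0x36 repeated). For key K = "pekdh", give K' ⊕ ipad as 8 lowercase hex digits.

Key "pekdh" = 70 65 6b 64 68 is 5 bytes > B = 4, so hash it first: H(key) = 72, then zero-pad to 4 bytes: K' = 72 00 00 00.
XOR each byte with 0x36: 72⊕36=44, 00⊕36=36, 00⊕36=36, 00⊕36=36.

44363636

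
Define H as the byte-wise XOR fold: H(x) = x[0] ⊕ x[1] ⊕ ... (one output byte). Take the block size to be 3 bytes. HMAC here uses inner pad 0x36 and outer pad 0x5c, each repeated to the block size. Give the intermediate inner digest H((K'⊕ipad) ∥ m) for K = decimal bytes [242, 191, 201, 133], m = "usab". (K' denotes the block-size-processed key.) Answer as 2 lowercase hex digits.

32

Key decimal bytes [242, 191, 201, 133] = f2 bf c9 85 is 4 bytes > B = 3, so hash it first: H(key) = 01, then zero-pad to 3 bytes: K' = 01 00 00.
K' ⊕ ipad = 37 36 36.
Inner input = 37 36 36 ∥ 75 73 61 62.
Inner hash: XOR 37⊕36⊕36⊕75⊕73⊕61⊕62 = 32.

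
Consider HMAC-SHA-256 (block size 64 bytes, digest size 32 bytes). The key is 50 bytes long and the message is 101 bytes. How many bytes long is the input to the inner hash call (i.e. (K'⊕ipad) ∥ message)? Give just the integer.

165

Key is 50 ≤ 64 bytes, zero-padded: |K'| = 64.
Inner input = (K'⊕ipad) ∥ m → 64 + 101 = 165 bytes.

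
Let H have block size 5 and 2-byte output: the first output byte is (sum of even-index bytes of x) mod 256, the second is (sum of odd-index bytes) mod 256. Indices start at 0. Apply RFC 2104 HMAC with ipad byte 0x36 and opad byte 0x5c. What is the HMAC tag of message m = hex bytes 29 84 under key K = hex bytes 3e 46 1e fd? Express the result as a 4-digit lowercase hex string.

Key hex bytes 3e 46 1e fd is 4 bytes ≤ B = 5; zero-pad to 5 bytes: K' = 3e 46 1e fd 00.
K' ⊕ ipad = 08 70 28 cb 36.  K' ⊕ opad = 62 1a 42 a1 5c.
Inner input = (K'⊕ipad) ∥ m = 08 70 28 cb 36 ∥ 29 84.
Inner hash: even-index sum = 234 mod 256 = 234; odd-index sum = 356 mod 256 = 100 → ea 64.
Outer input = (K'⊕opad) ∥ inner = 62 1a 42 a1 5c ∥ ea 64.
Outer hash (tag): even-index sum = 356 mod 256 = 100; odd-index sum = 421 mod 256 = 165 → 64 a5.

64a5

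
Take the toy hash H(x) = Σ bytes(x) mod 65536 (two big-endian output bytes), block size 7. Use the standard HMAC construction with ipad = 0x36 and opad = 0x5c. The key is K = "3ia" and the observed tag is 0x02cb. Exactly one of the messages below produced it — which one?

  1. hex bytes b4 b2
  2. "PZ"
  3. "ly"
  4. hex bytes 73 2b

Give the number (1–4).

3

Key "3ia" = 33 69 61 is 3 bytes ≤ B = 7; zero-pad to 7 bytes: K' = 33 69 61 00 00 00 00.
K' ⊕ ipad = 05 5f 57 36 36 36 36; K' ⊕ opad = 6f 35 3d 5c 5c 5c 5c.
m1: inner = H(05 5f 57 36 36 36 36 b4 b2) = 02 f9; tag = H(6f 35 3d 5c 5c 5c 5c 02 f9) = 034c
m2: inner = H(05 5f 57 36 36 36 36 50 5a) = 02 3d; tag = H(6f 35 3d 5c 5c 5c 5c 02 3d) = 0290
m3: inner = H(05 5f 57 36 36 36 36 6c 79) = 02 78; tag = H(6f 35 3d 5c 5c 5c 5c 02 78) = 02cb ← matches
m4: inner = H(05 5f 57 36 36 36 36 73 2b) = 02 31; tag = H(6f 35 3d 5c 5c 5c 5c 02 31) = 0284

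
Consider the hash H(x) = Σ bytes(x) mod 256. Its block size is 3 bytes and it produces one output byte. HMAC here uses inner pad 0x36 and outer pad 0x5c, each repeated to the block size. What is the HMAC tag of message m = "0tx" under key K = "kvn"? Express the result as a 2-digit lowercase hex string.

Key "kvn" = 6b 76 6e is exactly B = 3 bytes: K' = 6b 76 6e.
K' ⊕ ipad = 5d 40 58.  K' ⊕ opad = 37 2a 32.
Inner input = (K'⊕ipad) ∥ m = 5d 40 58 ∥ 30 74 78.
Inner hash: sum = 93+64+88+48+116+120 = 529; mod 256 = 17 → 11.
Outer input = (K'⊕opad) ∥ inner = 37 2a 32 ∥ 11.
Outer hash (tag): sum = 55+42+50+17 = 164 → a4.

a4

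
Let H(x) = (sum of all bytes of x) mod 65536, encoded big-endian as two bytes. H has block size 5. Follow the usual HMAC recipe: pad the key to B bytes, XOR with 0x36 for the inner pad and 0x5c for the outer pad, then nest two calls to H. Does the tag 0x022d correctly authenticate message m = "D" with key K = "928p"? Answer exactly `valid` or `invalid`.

Key "928p" = 39 32 38 70 is 4 bytes ≤ B = 5; zero-pad to 5 bytes: K' = 39 32 38 70 00.
K' ⊕ ipad = 0f 04 0e 46 36; K' ⊕ opad = 65 6e 64 2c 5c.
Inner hash: sum = 15+4+14+70+54+68 = 225 → 00 e1.
Outer hash (recomputed tag): sum = 101+110+100+44+92+0+225 = 672 → 02 a0.
Recomputed tag = 02a0; claimed = 022d → mismatch.

invalid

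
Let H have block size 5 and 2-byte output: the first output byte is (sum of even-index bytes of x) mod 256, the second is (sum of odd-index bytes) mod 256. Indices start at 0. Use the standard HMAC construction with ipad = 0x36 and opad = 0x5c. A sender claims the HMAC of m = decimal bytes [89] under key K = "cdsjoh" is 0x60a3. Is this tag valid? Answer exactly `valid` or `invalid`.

invalid

Key "cdsjoh" = 63 64 73 6a 6f 68 is 6 bytes > B = 5, so hash it first: H(key) = 45 36, then zero-pad to 5 bytes: K' = 45 36 00 00 00.
K' ⊕ ipad = 73 00 36 36 36; K' ⊕ opad = 19 6a 5c 5c 5c.
Inner hash: even-index sum = 223 mod 256 = 223; odd-index sum = 143 mod 256 = 143 → df 8f.
Outer hash (recomputed tag): even-index sum = 352 mod 256 = 96; odd-index sum = 421 mod 256 = 165 → 60 a5.
Recomputed tag = 60a5; claimed = 60a3 → mismatch.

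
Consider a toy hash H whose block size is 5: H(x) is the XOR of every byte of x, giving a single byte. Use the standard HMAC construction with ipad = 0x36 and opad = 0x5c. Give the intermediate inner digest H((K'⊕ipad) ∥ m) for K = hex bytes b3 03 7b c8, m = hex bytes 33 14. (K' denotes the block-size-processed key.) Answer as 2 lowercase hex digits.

Key hex bytes b3 03 7b c8 is 4 bytes ≤ B = 5; zero-pad to 5 bytes: K' = b3 03 7b c8 00.
K' ⊕ ipad = 85 35 4d fe 36.
Inner input = 85 35 4d fe 36 ∥ 33 14.
Inner hash: XOR 85⊕35⊕4d⊕fe⊕36⊕33⊕14 = 12.

12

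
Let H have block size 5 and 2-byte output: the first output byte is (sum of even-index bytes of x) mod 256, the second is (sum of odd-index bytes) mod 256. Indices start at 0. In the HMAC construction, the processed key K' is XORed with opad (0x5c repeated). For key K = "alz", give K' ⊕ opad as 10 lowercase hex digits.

3d30265c5c

Key "alz" = 61 6c 7a is 3 bytes ≤ B = 5; zero-pad to 5 bytes: K' = 61 6c 7a 00 00.
XOR each byte with 0x5c: 61⊕5c=3d, 6c⊕5c=30, 7a⊕5c=26, 00⊕5c=5c, 00⊕5c=5c.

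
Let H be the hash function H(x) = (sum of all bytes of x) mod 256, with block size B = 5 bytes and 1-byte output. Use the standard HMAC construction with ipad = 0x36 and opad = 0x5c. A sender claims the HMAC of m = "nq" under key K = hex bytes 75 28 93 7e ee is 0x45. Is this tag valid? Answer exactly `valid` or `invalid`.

valid

Key hex bytes 75 28 93 7e ee is exactly B = 5 bytes: K' = 75 28 93 7e ee.
K' ⊕ ipad = 43 1e a5 48 d8; K' ⊕ opad = 29 74 cf 22 b2.
Inner hash: sum = 67+30+165+72+216+110+113 = 773; mod 256 = 5 → 05.
Outer hash (recomputed tag): sum = 41+116+207+34+178+5 = 581; mod 256 = 69 → 45.
Recomputed tag = 45; claimed = 45 → match.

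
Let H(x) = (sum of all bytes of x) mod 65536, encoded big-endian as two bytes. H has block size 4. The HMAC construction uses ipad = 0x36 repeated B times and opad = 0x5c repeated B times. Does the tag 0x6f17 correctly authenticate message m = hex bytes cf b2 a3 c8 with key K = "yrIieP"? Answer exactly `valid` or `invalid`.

invalid

Key "yrIieP" = 79 72 49 69 65 50 is 6 bytes > B = 4, so hash it first: H(key) = 02 52, then zero-pad to 4 bytes: K' = 02 52 00 00.
K' ⊕ ipad = 34 64 36 36; K' ⊕ opad = 5e 0e 5c 5c.
Inner hash: sum = 52+100+54+54+207+178+163+200 = 1008 → 03 f0.
Outer hash (recomputed tag): sum = 94+14+92+92+3+240 = 535 → 02 17.
Recomputed tag = 0217; claimed = 6f17 → mismatch.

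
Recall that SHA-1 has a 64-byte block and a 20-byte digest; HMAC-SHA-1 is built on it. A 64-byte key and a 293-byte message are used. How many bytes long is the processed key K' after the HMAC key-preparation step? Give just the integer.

64

Key is 64 ≤ 64 bytes, zero-padded: |K'| = 64.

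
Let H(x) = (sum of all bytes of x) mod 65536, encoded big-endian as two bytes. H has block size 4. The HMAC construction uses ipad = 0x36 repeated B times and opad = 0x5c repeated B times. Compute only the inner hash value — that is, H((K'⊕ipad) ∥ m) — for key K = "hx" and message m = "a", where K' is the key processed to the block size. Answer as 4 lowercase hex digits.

0179

Key "hx" = 68 78 is 2 bytes ≤ B = 4; zero-pad to 4 bytes: K' = 68 78 00 00.
K' ⊕ ipad = 5e 4e 36 36.
Inner input = 5e 4e 36 36 ∥ 61.
Inner hash: sum = 94+78+54+54+97 = 377 → 01 79.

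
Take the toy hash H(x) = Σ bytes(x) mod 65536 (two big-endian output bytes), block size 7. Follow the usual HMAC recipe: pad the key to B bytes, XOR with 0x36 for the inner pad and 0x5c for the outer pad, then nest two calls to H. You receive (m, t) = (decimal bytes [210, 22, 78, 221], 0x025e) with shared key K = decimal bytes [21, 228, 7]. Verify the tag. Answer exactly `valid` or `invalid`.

invalid

Key decimal bytes [21, 228, 7] = 15 e4 07 is 3 bytes ≤ B = 7; zero-pad to 7 bytes: K' = 15 e4 07 00 00 00 00.
K' ⊕ ipad = 23 d2 31 36 36 36 36; K' ⊕ opad = 49 b8 5b 5c 5c 5c 5c.
Inner hash: sum = 35+210+49+54+54+54+54+210+22+78+221 = 1041 → 04 11.
Outer hash (recomputed tag): sum = 73+184+91+92+92+92+92+4+17 = 737 → 02 e1.
Recomputed tag = 02e1; claimed = 025e → mismatch.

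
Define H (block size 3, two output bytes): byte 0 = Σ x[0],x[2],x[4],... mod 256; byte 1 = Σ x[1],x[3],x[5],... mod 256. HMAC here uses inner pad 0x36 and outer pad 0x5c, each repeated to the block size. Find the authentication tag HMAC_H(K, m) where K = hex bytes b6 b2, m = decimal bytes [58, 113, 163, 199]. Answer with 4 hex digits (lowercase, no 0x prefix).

a7dc

Key hex bytes b6 b2 is 2 bytes ≤ B = 3; zero-pad to 3 bytes: K' = b6 b2 00.
K' ⊕ ipad = 80 84 36.  K' ⊕ opad = ea ee 5c.
Inner input = (K'⊕ipad) ∥ m = 80 84 36 ∥ 3a 71 a3 c7.
Inner hash: even-index sum = 494 mod 256 = 238; odd-index sum = 353 mod 256 = 97 → ee 61.
Outer input = (K'⊕opad) ∥ inner = ea ee 5c ∥ ee 61.
Outer hash (tag): even-index sum = 423 mod 256 = 167; odd-index sum = 476 mod 256 = 220 → a7 dc.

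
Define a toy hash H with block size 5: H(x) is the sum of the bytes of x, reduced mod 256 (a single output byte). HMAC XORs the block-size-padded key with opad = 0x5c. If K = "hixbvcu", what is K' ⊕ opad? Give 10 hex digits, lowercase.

a55c5c5c5c

Key "hixbvcu" = 68 69 78 62 76 63 75 is 7 bytes > B = 5, so hash it first: H(key) = f9, then zero-pad to 5 bytes: K' = f9 00 00 00 00.
XOR each byte with 0x5c: f9⊕5c=a5, 00⊕5c=5c, 00⊕5c=5c, 00⊕5c=5c, 00⊕5c=5c.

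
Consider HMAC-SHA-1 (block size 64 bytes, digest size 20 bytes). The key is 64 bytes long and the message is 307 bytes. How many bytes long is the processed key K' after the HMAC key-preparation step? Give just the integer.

64

Key is 64 ≤ 64 bytes, zero-padded: |K'| = 64.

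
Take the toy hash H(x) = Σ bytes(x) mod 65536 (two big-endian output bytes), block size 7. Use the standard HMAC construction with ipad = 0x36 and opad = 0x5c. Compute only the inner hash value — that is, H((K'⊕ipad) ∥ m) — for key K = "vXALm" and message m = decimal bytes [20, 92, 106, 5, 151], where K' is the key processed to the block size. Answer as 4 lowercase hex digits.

03dc

Key "vXALm" = 76 58 41 4c 6d is 5 bytes ≤ B = 7; zero-pad to 7 bytes: K' = 76 58 41 4c 6d 00 00.
K' ⊕ ipad = 40 6e 77 7a 5b 36 36.
Inner input = 40 6e 77 7a 5b 36 36 ∥ 14 5c 6a 05 97.
Inner hash: sum = 64+110+119+122+91+54+54+20+92+106+5+151 = 988 → 03 dc.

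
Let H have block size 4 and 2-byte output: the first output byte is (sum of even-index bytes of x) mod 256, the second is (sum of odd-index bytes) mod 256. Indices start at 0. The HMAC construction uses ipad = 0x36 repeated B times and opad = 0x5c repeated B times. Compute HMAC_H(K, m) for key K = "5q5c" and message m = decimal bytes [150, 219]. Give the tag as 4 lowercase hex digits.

Key "5q5c" = 35 71 35 63 is exactly B = 4 bytes: K' = 35 71 35 63.
K' ⊕ ipad = 03 47 03 55.  K' ⊕ opad = 69 2d 69 3f.
Inner input = (K'⊕ipad) ∥ m = 03 47 03 55 ∥ 96 db.
Inner hash: even-index sum = 156 mod 256 = 156; odd-index sum = 375 mod 256 = 119 → 9c 77.
Outer input = (K'⊕opad) ∥ inner = 69 2d 69 3f ∥ 9c 77.
Outer hash (tag): even-index sum = 366 mod 256 = 110; odd-index sum = 227 mod 256 = 227 → 6e e3.

6ee3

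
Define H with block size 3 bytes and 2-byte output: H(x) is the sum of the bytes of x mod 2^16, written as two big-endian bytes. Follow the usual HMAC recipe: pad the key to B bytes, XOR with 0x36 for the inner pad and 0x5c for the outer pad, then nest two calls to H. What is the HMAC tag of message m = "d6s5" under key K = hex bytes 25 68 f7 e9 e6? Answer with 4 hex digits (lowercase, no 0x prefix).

Key hex bytes 25 68 f7 e9 e6 is 5 bytes > B = 3, so hash it first: H(key) = 03 53, then zero-pad to 3 bytes: K' = 03 53 00.
K' ⊕ ipad = 35 65 36.  K' ⊕ opad = 5f 0f 5c.
Inner input = (K'⊕ipad) ∥ m = 35 65 36 ∥ 64 36 73 35.
Inner hash: sum = 53+101+54+100+54+115+53 = 530 → 02 12.
Outer input = (K'⊕opad) ∥ inner = 5f 0f 5c ∥ 02 12.
Outer hash (tag): sum = 95+15+92+2+18 = 222 → 00 de.

00de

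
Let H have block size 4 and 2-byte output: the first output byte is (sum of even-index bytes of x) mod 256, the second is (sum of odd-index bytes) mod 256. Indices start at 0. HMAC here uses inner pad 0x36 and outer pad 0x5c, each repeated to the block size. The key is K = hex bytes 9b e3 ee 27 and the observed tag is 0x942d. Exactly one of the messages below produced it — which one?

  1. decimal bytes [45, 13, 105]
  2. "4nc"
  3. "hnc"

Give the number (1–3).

1

Key hex bytes 9b e3 ee 27 is exactly B = 4 bytes: K' = 9b e3 ee 27.
K' ⊕ ipad = ad d5 d8 11; K' ⊕ opad = c7 bf b2 7b.
m1: inner = H(ad d5 d8 11 2d 0d 69) = 1b f3; tag = H(c7 bf b2 7b 1b f3) = 942d ← matches
m2: inner = H(ad d5 d8 11 34 6e 63) = 1c 54; tag = H(c7 bf b2 7b 1c 54) = 958e
m3: inner = H(ad d5 d8 11 68 6e 63) = 50 54; tag = H(c7 bf b2 7b 50 54) = c98e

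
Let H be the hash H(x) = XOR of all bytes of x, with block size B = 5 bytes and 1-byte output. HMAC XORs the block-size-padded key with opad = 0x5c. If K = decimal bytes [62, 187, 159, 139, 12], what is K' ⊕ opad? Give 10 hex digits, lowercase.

Key decimal bytes [62, 187, 159, 139, 12] = 3e bb 9f 8b 0c is exactly B = 5 bytes: K' = 3e bb 9f 8b 0c.
XOR each byte with 0x5c: 3e⊕5c=62, bb⊕5c=e7, 9f⊕5c=c3, 8b⊕5c=d7, 0c⊕5c=50.

62e7c3d750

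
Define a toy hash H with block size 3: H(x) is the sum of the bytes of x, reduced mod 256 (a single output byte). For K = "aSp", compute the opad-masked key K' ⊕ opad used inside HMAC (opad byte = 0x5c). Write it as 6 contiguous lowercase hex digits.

Key "aSp" = 61 53 70 is exactly B = 3 bytes: K' = 61 53 70.
XOR each byte with 0x5c: 61⊕5c=3d, 53⊕5c=0f, 70⊕5c=2c.

3d0f2c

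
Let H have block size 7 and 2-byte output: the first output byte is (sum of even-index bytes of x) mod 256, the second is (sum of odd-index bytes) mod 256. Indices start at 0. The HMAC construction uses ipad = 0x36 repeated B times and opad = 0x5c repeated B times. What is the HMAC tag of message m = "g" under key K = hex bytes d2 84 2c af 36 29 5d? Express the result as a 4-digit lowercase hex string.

Key hex bytes d2 84 2c af 36 29 5d is exactly B = 7 bytes: K' = d2 84 2c af 36 29 5d.
K' ⊕ ipad = e4 b2 1a 99 00 1f 6b.  K' ⊕ opad = 8e d8 70 f3 6a 75 01.
Inner input = (K'⊕ipad) ∥ m = e4 b2 1a 99 00 1f 6b ∥ 67.
Inner hash: even-index sum = 361 mod 256 = 105; odd-index sum = 465 mod 256 = 209 → 69 d1.
Outer input = (K'⊕opad) ∥ inner = 8e d8 70 f3 6a 75 01 ∥ 69 d1.
Outer hash (tag): even-index sum = 570 mod 256 = 58; odd-index sum = 681 mod 256 = 169 → 3a a9.

3aa9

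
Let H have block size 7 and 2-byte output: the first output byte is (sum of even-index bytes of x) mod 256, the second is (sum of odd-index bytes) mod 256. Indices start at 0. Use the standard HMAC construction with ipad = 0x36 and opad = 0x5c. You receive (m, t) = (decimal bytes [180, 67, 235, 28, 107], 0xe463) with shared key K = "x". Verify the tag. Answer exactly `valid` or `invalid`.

Key "x" = 78 is 1 byte ≤ B = 7; zero-pad to 7 bytes: K' = 78 00 00 00 00 00 00.
K' ⊕ ipad = 4e 36 36 36 36 36 36; K' ⊕ opad = 24 5c 5c 5c 5c 5c 5c.
Inner hash: even-index sum = 335 mod 256 = 79; odd-index sum = 684 mod 256 = 172 → 4f ac.
Outer hash (recomputed tag): even-index sum = 484 mod 256 = 228; odd-index sum = 355 mod 256 = 99 → e4 63.
Recomputed tag = e463; claimed = e463 → match.

valid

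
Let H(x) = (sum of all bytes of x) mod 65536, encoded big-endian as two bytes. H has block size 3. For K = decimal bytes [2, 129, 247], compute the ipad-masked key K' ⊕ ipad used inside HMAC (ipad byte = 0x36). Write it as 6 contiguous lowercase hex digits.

34b7c1

Key decimal bytes [2, 129, 247] = 02 81 f7 is exactly B = 3 bytes: K' = 02 81 f7.
XOR each byte with 0x36: 02⊕36=34, 81⊕36=b7, f7⊕36=c1.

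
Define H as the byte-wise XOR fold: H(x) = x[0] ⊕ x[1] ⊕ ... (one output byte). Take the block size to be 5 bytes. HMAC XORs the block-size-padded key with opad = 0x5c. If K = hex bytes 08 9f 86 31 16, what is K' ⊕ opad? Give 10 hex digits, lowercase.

54c3da6d4a

Key hex bytes 08 9f 86 31 16 is exactly B = 5 bytes: K' = 08 9f 86 31 16.
XOR each byte with 0x5c: 08⊕5c=54, 9f⊕5c=c3, 86⊕5c=da, 31⊕5c=6d, 16⊕5c=4a.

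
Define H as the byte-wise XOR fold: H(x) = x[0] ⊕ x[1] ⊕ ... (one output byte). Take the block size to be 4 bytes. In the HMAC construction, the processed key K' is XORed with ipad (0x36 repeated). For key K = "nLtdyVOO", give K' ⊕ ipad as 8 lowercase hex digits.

2b363636

Key "nLtdyVOO" = 6e 4c 74 64 79 56 4f 4f is 8 bytes > B = 4, so hash it first: H(key) = 1d, then zero-pad to 4 bytes: K' = 1d 00 00 00.
XOR each byte with 0x36: 1d⊕36=2b, 00⊕36=36, 00⊕36=36, 00⊕36=36.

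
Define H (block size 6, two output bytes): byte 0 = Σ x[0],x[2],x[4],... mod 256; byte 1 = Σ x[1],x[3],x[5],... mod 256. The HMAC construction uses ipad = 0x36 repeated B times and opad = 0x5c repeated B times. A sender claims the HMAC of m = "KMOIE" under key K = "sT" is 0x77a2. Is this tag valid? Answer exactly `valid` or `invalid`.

invalid

Key "sT" = 73 54 is 2 bytes ≤ B = 6; zero-pad to 6 bytes: K' = 73 54 00 00 00 00.
K' ⊕ ipad = 45 62 36 36 36 36; K' ⊕ opad = 2f 08 5c 5c 5c 5c.
Inner hash: even-index sum = 400 mod 256 = 144; odd-index sum = 356 mod 256 = 100 → 90 64.
Outer hash (recomputed tag): even-index sum = 375 mod 256 = 119; odd-index sum = 292 mod 256 = 36 → 77 24.
Recomputed tag = 7724; claimed = 77a2 → mismatch.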